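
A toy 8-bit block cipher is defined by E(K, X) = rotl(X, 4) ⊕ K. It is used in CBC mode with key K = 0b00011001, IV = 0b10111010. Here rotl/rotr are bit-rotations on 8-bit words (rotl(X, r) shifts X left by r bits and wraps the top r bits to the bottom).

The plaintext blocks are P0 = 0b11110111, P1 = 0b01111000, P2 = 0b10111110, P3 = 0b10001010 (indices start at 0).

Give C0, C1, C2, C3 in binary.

C0 = 0b11001101, C1 = 0b01000010, C2 = 0b11010110, C3 = 0b11011100

CBC encryption: C_i = E(K, P_i ⊕ C_{i−1}), with C_{−1} = IV.
C0: P0 ⊕ 0b10111010 = 0b01001101; E(K, 0b01001101) = 0b11001101.
C1: P1 ⊕ 0b11001101 = 0b10110101; E(K, 0b10110101) = 0b01000010.
C2: P2 ⊕ 0b01000010 = 0b11111100; E(K, 0b11111100) = 0b11010110.
C3: P3 ⊕ 0b11010110 = 0b01011100; E(K, 0b01011100) = 0b11011100.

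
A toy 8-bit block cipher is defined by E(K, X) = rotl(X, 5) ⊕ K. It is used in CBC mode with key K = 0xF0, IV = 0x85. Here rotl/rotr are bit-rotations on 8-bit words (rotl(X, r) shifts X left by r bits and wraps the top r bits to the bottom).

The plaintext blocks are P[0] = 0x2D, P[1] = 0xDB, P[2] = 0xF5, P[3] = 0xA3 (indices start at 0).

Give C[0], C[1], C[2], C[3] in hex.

C[0] = 0xE5, C[1] = 0x37, C[2] = 0xA8, C[3] = 0x91

CBC encryption: C_i = E(K, P_i ⊕ C_{i−1}), with C_{−1} = IV.
C[0]: P[0] ⊕ 0x85 = 0xA8; E(K, 0xA8) = 0xE5.
C[1]: P[1] ⊕ 0xE5 = 0x3E; E(K, 0x3E) = 0x37.
C[2]: P[2] ⊕ 0x37 = 0xC2; E(K, 0xC2) = 0xA8.
C[3]: P[3] ⊕ 0xA8 = 0x0B; E(K, 0x0B) = 0x91.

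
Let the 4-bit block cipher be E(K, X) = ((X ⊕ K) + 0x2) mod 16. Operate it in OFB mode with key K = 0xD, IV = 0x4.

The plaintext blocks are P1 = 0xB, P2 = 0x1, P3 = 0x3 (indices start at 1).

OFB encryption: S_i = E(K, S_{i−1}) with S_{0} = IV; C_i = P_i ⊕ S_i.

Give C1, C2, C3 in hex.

C1 = 0x0, C2 = 0x9, C3 = 0x4

C1: S = E(K, 0x4) = 0xB; 0xB ⊕ 0xB = 0x0.
C2: S = E(K, 0xB) = 0x8; 0x1 ⊕ 0x8 = 0x9.
C3: S = E(K, 0x8) = 0x7; 0x3 ⊕ 0x7 = 0x4.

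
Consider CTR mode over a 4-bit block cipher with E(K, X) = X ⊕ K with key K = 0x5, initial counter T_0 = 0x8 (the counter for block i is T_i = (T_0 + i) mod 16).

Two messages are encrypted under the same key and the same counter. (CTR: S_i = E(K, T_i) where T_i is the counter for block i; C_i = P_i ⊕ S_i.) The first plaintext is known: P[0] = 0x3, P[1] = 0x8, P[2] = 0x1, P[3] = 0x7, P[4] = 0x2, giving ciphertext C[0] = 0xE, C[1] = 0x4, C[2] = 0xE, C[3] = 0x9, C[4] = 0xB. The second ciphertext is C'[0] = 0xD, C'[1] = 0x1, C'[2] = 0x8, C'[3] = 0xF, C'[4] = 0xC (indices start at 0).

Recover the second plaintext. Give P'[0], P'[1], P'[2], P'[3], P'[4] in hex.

In CTR with a reused counter, both messages share the same keystream S_i, so C_i ⊕ C'_i = P_i ⊕ P'_i and thus P'_i = P_i ⊕ C_i ⊕ C'_i.
P'[0]: 0x3 ⊕ 0xE ⊕ 0xD = 0x0.
P'[1]: 0x8 ⊕ 0x4 ⊕ 0x1 = 0xD.
P'[2]: 0x1 ⊕ 0xE ⊕ 0x8 = 0x7.
P'[3]: 0x7 ⊕ 0x9 ⊕ 0xF = 0x1.
P'[4]: 0x2 ⊕ 0xB ⊕ 0xC = 0x5.

P'[0] = 0x0, P'[1] = 0xD, P'[2] = 0x7, P'[3] = 0x1, P'[4] = 0x5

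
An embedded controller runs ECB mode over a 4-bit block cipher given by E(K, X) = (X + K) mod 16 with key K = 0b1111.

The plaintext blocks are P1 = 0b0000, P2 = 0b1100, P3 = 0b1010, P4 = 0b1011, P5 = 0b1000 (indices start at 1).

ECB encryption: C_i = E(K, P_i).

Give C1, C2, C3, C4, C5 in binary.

C1: E(K, 0b0000) = 0b1111.
C2: E(K, 0b1100) = 0b1011.
C3: E(K, 0b1010) = 0b1001.
C4: E(K, 0b1011) = 0b1010.
C5: E(K, 0b1000) = 0b0111.

C1 = 0b1111, C2 = 0b1011, C3 = 0b1001, C4 = 0b1010, C5 = 0b0111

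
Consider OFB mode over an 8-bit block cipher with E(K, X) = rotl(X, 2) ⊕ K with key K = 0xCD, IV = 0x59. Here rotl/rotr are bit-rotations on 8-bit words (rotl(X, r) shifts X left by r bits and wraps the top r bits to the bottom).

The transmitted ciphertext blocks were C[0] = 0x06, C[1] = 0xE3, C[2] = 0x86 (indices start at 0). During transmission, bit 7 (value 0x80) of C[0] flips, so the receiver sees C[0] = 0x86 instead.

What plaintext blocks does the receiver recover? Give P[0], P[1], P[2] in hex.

P[0] = 0x2E, P[1] = 0x8C, P[2] = 0xF6

OFB decryption: S_i = E(K, S_{i−1}) with S_{−1} = IV; P_i = C_i ⊕ S_i.
Only C[0] changed, to 0x86. In OFB, a change in C_i flips the same bit in P_i only; the keystream is unaffected. Decrypting the received ciphertext:
P[0]: S = E(K, 0x59) = 0xA8; 0x86 ⊕ 0xA8 = 0x2E.
P[1]: S = E(K, 0xA8) = 0x6F; 0xE3 ⊕ 0x6F = 0x8C.
P[2]: S = E(K, 0x6F) = 0x70; 0x86 ⊕ 0x70 = 0xF6.
Blocks that differ from the original plaintext: P[0].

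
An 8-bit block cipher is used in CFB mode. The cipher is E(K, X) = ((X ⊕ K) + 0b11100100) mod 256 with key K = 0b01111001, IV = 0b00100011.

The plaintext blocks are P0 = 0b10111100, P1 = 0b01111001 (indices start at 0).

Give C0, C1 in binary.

CFB encryption: C_i = P_i ⊕ E(K, C_{i−1}), with C_{−1} = IV.
C0: E(K, 0b00100011) = 0b00111110; 0b10111100 ⊕ 0b00111110 = 0b10000010.
C1: E(K, 0b10000010) = 0b11011111; 0b01111001 ⊕ 0b11011111 = 0b10100110.

C0 = 0b10000010, C1 = 0b10100110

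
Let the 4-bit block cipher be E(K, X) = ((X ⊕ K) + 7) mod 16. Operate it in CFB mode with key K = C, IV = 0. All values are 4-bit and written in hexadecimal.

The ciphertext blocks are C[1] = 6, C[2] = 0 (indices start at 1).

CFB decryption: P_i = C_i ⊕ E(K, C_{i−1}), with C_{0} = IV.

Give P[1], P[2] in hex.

P[1]: E(K, 0) = 3; 6 ⊕ 3 = 5.
P[2]: E(K, 6) = 1; 0 ⊕ 1 = 1.

P[1] = 5, P[2] = 1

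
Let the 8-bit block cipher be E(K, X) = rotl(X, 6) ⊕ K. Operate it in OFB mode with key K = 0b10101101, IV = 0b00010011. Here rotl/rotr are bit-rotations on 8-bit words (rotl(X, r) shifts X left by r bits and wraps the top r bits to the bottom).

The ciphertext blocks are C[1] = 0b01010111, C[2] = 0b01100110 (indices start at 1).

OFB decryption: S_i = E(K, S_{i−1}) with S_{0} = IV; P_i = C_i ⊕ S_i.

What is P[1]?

P[1] = 0b00111110

P[1]: S = E(K, 0b00010011) = 0b01101001; 0b01010111 ⊕ 0b01101001 = 0b00111110.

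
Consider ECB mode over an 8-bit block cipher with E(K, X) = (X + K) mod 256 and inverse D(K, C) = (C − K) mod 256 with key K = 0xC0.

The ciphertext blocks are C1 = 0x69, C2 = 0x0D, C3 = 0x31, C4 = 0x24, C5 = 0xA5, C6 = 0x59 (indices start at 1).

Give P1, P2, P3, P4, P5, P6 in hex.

ECB decryption: P_i = D(K, C_i).
P1: D(K, 0x69) = 0xA9.
P2: D(K, 0x0D) = 0x4D.
P3: D(K, 0x31) = 0x71.
P4: D(K, 0x24) = 0x64.
P5: D(K, 0xA5) = 0xE5.
P6: D(K, 0x59) = 0x99.

P1 = 0xA9, P2 = 0x4D, P3 = 0x71, P4 = 0x64, P5 = 0xE5, P6 = 0x99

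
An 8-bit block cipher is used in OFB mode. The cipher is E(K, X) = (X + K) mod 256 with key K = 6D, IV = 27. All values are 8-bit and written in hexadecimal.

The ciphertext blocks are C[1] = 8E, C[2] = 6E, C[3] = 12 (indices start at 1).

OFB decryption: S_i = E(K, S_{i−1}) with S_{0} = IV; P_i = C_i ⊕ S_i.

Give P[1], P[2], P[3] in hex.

P[1]: S = E(K, 27) = 94; 8E ⊕ 94 = 1A.
P[2]: S = E(K, 94) = 01; 6E ⊕ 01 = 6F.
P[3]: S = E(K, 01) = 6E; 12 ⊕ 6E = 7C.

P[1] = 1A, P[2] = 6F, P[3] = 7C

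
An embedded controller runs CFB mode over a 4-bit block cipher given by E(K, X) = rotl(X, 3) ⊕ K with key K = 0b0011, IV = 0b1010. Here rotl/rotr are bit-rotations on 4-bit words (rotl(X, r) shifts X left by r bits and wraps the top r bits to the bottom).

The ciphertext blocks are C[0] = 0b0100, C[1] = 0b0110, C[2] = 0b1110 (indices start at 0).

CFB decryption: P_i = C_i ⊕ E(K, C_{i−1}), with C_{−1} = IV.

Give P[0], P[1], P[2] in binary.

P[0] = 0b0010, P[1] = 0b0111, P[2] = 0b1110

P[0]: E(K, 0b1010) = 0b0110; 0b0100 ⊕ 0b0110 = 0b0010.
P[1]: E(K, 0b0100) = 0b0001; 0b0110 ⊕ 0b0001 = 0b0111.
P[2]: E(K, 0b0110) = 0b0000; 0b1110 ⊕ 0b0000 = 0b1110.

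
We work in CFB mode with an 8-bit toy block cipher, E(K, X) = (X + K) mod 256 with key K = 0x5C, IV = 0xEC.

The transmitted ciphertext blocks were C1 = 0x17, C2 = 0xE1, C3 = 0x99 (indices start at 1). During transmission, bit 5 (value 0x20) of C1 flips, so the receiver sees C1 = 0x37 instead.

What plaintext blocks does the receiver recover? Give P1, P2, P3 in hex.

P1 = 0x7F, P2 = 0x72, P3 = 0xA4

CFB decryption: P_i = C_i ⊕ E(K, C_{i−1}), with C_{0} = IV.
Only C1 changed, to 0x37. In CFB, a change in C_i flips the same bit in P_i and garbles P_{i+1}. Decrypting the received ciphertext:
P1: E(K, 0xEC) = 0x48; 0x37 ⊕ 0x48 = 0x7F.
P2: E(K, 0x37) = 0x93; 0xE1 ⊕ 0x93 = 0x72.
P3: E(K, 0xE1) = 0x3D; 0x99 ⊕ 0x3D = 0xA4.
Blocks that differ from the original plaintext: P1, P2.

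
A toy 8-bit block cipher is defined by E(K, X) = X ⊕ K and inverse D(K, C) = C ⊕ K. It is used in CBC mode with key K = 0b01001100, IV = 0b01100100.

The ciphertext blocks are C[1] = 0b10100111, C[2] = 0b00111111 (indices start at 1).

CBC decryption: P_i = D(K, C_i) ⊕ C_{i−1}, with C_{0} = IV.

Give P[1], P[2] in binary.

P[1] = 0b10001111, P[2] = 0b11010100

P[1]: D(K, 0b10100111) = 0b11101011; 0b11101011 ⊕ 0b01100100 = 0b10001111.
P[2]: D(K, 0b00111111) = 0b01110011; 0b01110011 ⊕ 0b10100111 = 0b11010100.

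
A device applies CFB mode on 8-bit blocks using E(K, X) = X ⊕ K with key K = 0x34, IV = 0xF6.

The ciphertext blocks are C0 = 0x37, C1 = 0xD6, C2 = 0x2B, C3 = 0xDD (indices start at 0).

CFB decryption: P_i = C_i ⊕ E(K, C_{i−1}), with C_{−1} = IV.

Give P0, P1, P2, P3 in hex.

P0: E(K, 0xF6) = 0xC2; 0x37 ⊕ 0xC2 = 0xF5.
P1: E(K, 0x37) = 0x03; 0xD6 ⊕ 0x03 = 0xD5.
P2: E(K, 0xD6) = 0xE2; 0x2B ⊕ 0xE2 = 0xC9.
P3: E(K, 0x2B) = 0x1F; 0xDD ⊕ 0x1F = 0xC2.

P0 = 0xF5, P1 = 0xD5, P2 = 0xC9, P3 = 0xC2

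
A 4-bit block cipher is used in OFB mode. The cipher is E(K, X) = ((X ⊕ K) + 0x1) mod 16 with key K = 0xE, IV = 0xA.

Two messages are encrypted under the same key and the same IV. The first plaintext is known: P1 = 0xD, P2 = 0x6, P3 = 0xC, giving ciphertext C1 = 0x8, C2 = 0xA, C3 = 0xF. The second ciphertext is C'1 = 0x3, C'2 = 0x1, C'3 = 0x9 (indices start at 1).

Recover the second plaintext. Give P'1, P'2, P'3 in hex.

In OFB with a reused IV, both messages share the same keystream S_i, so C_i ⊕ C'_i = P_i ⊕ P'_i and thus P'_i = P_i ⊕ C_i ⊕ C'_i.
P'1: 0xD ⊕ 0x8 ⊕ 0x3 = 0x6.
P'2: 0x6 ⊕ 0xA ⊕ 0x1 = 0xD.
P'3: 0xC ⊕ 0xF ⊕ 0x9 = 0xA.

P'1 = 0x6, P'2 = 0xD, P'3 = 0xA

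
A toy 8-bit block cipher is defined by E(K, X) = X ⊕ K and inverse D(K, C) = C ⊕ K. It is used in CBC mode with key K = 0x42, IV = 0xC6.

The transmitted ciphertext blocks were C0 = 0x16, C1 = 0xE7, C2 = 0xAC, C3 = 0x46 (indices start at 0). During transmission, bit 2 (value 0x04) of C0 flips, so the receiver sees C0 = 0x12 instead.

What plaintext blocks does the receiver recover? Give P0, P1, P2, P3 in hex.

CBC decryption: P_i = D(K, C_i) ⊕ C_{i−1}, with C_{−1} = IV.
Only C0 changed, to 0x12. In CBC, a change in C_i garbles P_i and flips the same bit in P_{i+1}. Decrypting the received ciphertext:
P0: D(K, 0x12) = 0x50; 0x50 ⊕ 0xC6 = 0x96.
P1: D(K, 0xE7) = 0xA5; 0xA5 ⊕ 0x12 = 0xB7.
P2: D(K, 0xAC) = 0xEE; 0xEE ⊕ 0xE7 = 0x09.
P3: D(K, 0x46) = 0x04; 0x04 ⊕ 0xAC = 0xA8.
Blocks that differ from the original plaintext: P0, P1.

P0 = 0x96, P1 = 0xB7, P2 = 0x09, P3 = 0xA8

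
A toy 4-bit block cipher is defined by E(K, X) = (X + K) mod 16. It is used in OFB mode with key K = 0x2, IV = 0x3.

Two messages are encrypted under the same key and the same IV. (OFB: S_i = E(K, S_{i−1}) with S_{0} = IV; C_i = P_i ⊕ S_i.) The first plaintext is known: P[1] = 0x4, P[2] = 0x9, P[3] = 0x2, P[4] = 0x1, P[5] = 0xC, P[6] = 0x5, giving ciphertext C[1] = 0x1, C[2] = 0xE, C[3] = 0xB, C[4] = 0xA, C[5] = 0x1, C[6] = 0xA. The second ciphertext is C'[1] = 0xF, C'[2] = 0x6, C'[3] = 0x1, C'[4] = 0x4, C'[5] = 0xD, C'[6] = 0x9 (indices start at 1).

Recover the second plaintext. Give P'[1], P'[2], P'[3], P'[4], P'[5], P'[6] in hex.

In OFB with a reused IV, both messages share the same keystream S_i, so C_i ⊕ C'_i = P_i ⊕ P'_i and thus P'_i = P_i ⊕ C_i ⊕ C'_i.
P'[1]: 0x4 ⊕ 0x1 ⊕ 0xF = 0xA.
P'[2]: 0x9 ⊕ 0xE ⊕ 0x6 = 0x1.
P'[3]: 0x2 ⊕ 0xB ⊕ 0x1 = 0x8.
P'[4]: 0x1 ⊕ 0xA ⊕ 0x4 = 0xF.
P'[5]: 0xC ⊕ 0x1 ⊕ 0xD = 0x0.
P'[6]: 0x5 ⊕ 0xA ⊕ 0x9 = 0x6.

P'[1] = 0xA, P'[2] = 0x1, P'[3] = 0x8, P'[4] = 0xF, P'[5] = 0x0, P'[6] = 0x6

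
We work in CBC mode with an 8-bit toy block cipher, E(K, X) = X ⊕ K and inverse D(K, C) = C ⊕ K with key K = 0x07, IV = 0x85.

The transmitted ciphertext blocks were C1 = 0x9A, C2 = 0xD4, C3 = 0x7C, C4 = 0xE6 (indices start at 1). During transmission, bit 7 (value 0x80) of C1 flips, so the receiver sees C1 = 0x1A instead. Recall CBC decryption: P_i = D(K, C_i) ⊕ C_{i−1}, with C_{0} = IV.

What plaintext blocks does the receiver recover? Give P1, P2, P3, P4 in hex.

Only C1 changed, to 0x1A. In CBC, a change in C_i garbles P_i and flips the same bit in P_{i+1}. Decrypting the received ciphertext:
P1: D(K, 0x1A) = 0x1D; 0x1D ⊕ 0x85 = 0x98.
P2: D(K, 0xD4) = 0xD3; 0xD3 ⊕ 0x1A = 0xC9.
P3: D(K, 0x7C) = 0x7B; 0x7B ⊕ 0xD4 = 0xAF.
P4: D(K, 0xE6) = 0xE1; 0xE1 ⊕ 0x7C = 0x9D.
Blocks that differ from the original plaintext: P1, P2.

P1 = 0x98, P2 = 0xC9, P3 = 0xAF, P4 = 0x9D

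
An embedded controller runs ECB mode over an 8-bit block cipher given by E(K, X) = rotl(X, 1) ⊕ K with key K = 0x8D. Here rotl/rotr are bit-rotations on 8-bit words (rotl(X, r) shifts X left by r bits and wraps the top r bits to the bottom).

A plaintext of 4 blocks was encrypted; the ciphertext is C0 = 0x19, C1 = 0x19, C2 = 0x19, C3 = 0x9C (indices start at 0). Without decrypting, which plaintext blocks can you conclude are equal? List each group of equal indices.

P0 = P1 = P2

ECB encrypts each block independently with the same key, so equal ciphertext blocks imply equal plaintext blocks.
C0 = C1 = C2 = 0x19, so P0 = P1 = P2.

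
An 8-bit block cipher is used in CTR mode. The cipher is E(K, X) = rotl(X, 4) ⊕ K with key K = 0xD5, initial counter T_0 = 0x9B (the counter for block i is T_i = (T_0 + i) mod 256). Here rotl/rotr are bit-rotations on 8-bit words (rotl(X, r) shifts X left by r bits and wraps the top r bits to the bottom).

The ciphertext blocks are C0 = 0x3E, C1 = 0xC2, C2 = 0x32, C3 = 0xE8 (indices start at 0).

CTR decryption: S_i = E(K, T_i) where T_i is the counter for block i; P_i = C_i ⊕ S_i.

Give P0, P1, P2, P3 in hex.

P0: T = 0x9B, S = E(K, T) = 0x6C; 0x3E ⊕ 0x6C = 0x52.
P1: T = 0x9C, S = E(K, T) = 0x1C; 0xC2 ⊕ 0x1C = 0xDE.
P2: T = 0x9D, S = E(K, T) = 0x0C; 0x32 ⊕ 0x0C = 0x3E.
P3: T = 0x9E, S = E(K, T) = 0x3C; 0xE8 ⊕ 0x3C = 0xD4.

P0 = 0x52, P1 = 0xDE, P2 = 0x3E, P3 = 0xD4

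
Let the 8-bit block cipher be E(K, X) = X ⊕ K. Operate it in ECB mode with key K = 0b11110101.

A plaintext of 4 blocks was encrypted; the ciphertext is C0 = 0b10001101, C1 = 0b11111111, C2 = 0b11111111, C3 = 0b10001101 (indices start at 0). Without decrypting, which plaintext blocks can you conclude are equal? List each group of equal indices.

P0 = P3; P1 = P2

ECB encrypts each block independently with the same key, so equal ciphertext blocks imply equal plaintext blocks.
C0 = C3 = 0b10001101, so P0 = P3.
C1 = C2 = 0b11111111, so P1 = P2.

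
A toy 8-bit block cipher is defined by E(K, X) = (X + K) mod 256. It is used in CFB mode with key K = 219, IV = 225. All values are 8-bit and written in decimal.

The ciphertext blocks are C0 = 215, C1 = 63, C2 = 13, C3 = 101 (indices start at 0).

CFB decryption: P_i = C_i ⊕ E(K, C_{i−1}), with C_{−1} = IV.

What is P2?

P2: E(K, 63) = 26; 13 ⊕ 26 = 23.

P2 = 23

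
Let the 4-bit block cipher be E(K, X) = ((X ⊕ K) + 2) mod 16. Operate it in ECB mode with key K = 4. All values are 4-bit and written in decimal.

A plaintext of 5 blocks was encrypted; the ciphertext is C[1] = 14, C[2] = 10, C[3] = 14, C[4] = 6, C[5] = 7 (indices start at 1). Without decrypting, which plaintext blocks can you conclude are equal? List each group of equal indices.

P[1] = P[3]

ECB encrypts each block independently with the same key, so equal ciphertext blocks imply equal plaintext blocks.
C[1] = C[3] = 14, so P[1] = P[3].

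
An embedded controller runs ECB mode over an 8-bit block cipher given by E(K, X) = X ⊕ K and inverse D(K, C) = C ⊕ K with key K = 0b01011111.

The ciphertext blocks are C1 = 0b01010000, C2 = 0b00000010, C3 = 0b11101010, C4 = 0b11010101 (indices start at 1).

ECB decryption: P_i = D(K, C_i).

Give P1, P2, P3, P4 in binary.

P1 = 0b00001111, P2 = 0b01011101, P3 = 0b10110101, P4 = 0b10001010

P1: D(K, 0b01010000) = 0b00001111.
P2: D(K, 0b00000010) = 0b01011101.
P3: D(K, 0b11101010) = 0b10110101.
P4: D(K, 0b11010101) = 0b10001010.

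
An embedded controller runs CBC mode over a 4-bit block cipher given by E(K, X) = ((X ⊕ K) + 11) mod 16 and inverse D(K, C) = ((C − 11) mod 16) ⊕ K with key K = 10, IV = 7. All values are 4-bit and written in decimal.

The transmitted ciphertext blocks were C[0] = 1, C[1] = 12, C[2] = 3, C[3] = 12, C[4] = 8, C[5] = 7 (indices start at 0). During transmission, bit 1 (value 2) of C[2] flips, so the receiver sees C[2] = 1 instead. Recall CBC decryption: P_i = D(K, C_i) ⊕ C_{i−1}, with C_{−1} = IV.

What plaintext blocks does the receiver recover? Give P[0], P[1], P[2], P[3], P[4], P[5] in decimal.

P[0] = 11, P[1] = 10, P[2] = 0, P[3] = 10, P[4] = 11, P[5] = 14

Only C[2] changed, to 1. In CBC, a change in C_i garbles P_i and flips the same bit in P_{i+1}. Decrypting the received ciphertext:
P[0]: D(K, 1) = 12; 12 ⊕ 7 = 11.
P[1]: D(K, 12) = 11; 11 ⊕ 1 = 10.
P[2]: D(K, 1) = 12; 12 ⊕ 12 = 0.
P[3]: D(K, 12) = 11; 11 ⊕ 1 = 10.
P[4]: D(K, 8) = 7; 7 ⊕ 12 = 11.
P[5]: D(K, 7) = 6; 6 ⊕ 8 = 14.
Blocks that differ from the original plaintext: P[2], P[3].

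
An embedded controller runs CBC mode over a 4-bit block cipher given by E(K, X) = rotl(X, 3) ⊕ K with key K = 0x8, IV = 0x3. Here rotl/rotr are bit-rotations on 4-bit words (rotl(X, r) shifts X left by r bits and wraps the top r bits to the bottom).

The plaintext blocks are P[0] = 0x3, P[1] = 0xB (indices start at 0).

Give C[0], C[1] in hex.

CBC encryption: C_i = E(K, P_i ⊕ C_{i−1}), with C_{−1} = IV.
C[0]: P[0] ⊕ 0x3 = 0x0; E(K, 0x0) = 0x8.
C[1]: P[1] ⊕ 0x8 = 0x3; E(K, 0x3) = 0x1.

C[0] = 0x8, C[1] = 0x1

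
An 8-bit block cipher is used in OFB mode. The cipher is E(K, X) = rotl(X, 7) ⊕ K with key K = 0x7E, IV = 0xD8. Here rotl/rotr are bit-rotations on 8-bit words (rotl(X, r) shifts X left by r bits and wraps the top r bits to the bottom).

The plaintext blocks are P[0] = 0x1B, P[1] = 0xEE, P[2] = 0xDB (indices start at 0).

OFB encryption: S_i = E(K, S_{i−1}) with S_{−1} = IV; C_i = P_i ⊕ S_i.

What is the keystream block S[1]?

0x77

C[0]: S = E(K, 0xD8) = 0x12; 0x1B ⊕ 0x12 = 0x09.
C[1]: S = E(K, 0x12) = 0x77; 0xEE ⊕ 0x77 = 0x99.
So S[1] = 0x77.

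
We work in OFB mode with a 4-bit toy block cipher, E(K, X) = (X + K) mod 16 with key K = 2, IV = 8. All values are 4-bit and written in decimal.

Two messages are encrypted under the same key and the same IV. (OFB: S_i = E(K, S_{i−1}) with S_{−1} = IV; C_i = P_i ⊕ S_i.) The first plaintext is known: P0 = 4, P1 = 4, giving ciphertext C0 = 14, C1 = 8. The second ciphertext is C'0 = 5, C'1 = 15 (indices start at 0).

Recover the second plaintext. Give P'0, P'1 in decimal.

P'0 = 15, P'1 = 3

In OFB with a reused IV, both messages share the same keystream S_i, so C_i ⊕ C'_i = P_i ⊕ P'_i and thus P'_i = P_i ⊕ C_i ⊕ C'_i.
P'0: 4 ⊕ 14 ⊕ 5 = 15.
P'1: 4 ⊕ 8 ⊕ 15 = 3.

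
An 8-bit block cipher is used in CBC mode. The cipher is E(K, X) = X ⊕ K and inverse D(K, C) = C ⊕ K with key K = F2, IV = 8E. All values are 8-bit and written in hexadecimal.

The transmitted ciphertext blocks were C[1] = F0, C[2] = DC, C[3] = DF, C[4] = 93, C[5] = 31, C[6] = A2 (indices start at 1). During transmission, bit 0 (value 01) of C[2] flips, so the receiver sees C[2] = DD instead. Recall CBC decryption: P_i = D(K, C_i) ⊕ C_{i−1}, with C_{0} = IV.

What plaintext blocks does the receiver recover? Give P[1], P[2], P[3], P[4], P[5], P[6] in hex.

P[1] = 8C, P[2] = DF, P[3] = F0, P[4] = BE, P[5] = 50, P[6] = 61

Only C[2] changed, to DD. In CBC, a change in C_i garbles P_i and flips the same bit in P_{i+1}. Decrypting the received ciphertext:
P[1]: D(K, F0) = 02; 02 ⊕ 8E = 8C.
P[2]: D(K, DD) = 2F; 2F ⊕ F0 = DF.
P[3]: D(K, DF) = 2D; 2D ⊕ DD = F0.
P[4]: D(K, 93) = 61; 61 ⊕ DF = BE.
P[5]: D(K, 31) = C3; C3 ⊕ 93 = 50.
P[6]: D(K, A2) = 50; 50 ⊕ 31 = 61.
Blocks that differ from the original plaintext: P[2], P[3].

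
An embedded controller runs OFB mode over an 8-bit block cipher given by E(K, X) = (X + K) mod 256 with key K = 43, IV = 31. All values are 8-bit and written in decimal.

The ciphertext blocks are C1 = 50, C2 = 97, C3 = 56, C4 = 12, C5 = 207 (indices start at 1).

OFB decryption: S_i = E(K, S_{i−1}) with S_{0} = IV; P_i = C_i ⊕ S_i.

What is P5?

P1: S = E(K, 31) = 74; 50 ⊕ 74 = 120.
P2: S = E(K, 74) = 117; 97 ⊕ 117 = 20.
P3: S = E(K, 117) = 160; 56 ⊕ 160 = 152.
P4: S = E(K, 160) = 203; 12 ⊕ 203 = 199.
P5: S = E(K, 203) = 246; 207 ⊕ 246 = 57.

P5 = 57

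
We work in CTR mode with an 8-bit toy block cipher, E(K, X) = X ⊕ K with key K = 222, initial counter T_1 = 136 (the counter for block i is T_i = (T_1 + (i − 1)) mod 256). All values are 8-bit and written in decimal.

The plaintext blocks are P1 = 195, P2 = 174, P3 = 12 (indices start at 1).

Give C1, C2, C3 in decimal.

CTR encryption: S_i = E(K, T_i) where T_i is the counter for block i; C_i = P_i ⊕ S_i.
C1: T = 136, S = E(K, T) = 86; 195 ⊕ 86 = 149.
C2: T = 137, S = E(K, T) = 87; 174 ⊕ 87 = 249.
C3: T = 138, S = E(K, T) = 84; 12 ⊕ 84 = 88.

C1 = 149, C2 = 249, C3 = 88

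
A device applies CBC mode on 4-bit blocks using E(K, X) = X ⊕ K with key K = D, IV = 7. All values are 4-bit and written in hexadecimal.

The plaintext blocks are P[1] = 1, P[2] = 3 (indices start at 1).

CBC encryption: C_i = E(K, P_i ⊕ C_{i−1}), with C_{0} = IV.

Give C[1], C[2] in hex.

C[1]: P[1] ⊕ 7 = 6; E(K, 6) = B.
C[2]: P[2] ⊕ B = 8; E(K, 8) = 5.

C[1] = B, C[2] = 5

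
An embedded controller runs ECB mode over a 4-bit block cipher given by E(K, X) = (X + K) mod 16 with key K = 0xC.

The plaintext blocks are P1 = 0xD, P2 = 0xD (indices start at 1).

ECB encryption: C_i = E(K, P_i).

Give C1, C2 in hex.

C1: E(K, 0xD) = 0x9.
C2: E(K, 0xD) = 0x9.

C1 = 0x9, C2 = 0x9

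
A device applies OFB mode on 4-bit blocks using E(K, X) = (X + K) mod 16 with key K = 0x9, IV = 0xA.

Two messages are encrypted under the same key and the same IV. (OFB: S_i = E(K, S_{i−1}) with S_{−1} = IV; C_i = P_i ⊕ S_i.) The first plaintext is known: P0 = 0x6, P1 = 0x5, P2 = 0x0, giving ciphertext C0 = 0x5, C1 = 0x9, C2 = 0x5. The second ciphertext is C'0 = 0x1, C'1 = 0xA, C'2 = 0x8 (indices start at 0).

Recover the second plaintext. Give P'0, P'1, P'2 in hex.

P'0 = 0x2, P'1 = 0x6, P'2 = 0xD

In OFB with a reused IV, both messages share the same keystream S_i, so C_i ⊕ C'_i = P_i ⊕ P'_i and thus P'_i = P_i ⊕ C_i ⊕ C'_i.
P'0: 0x6 ⊕ 0x5 ⊕ 0x1 = 0x2.
P'1: 0x5 ⊕ 0x9 ⊕ 0xA = 0x6.
P'2: 0x0 ⊕ 0x5 ⊕ 0x8 = 0xD.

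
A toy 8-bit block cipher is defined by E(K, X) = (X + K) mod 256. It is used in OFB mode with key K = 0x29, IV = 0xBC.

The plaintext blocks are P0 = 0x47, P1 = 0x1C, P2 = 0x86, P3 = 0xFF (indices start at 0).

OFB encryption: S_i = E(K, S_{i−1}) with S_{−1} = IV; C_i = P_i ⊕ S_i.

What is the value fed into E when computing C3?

C0: S = E(K, 0xBC) = 0xE5; 0x47 ⊕ 0xE5 = 0xA2.
C1: S = E(K, 0xE5) = 0x0E; 0x1C ⊕ 0x0E = 0x12.
C2: S = E(K, 0x0E) = 0x37; 0x86 ⊕ 0x37 = 0xB1.
C3: S = E(K, 0x37) = 0x60; 0xFF ⊕ 0x60 = 0x9F.
So the input to E for block 3 is 0x37.

0x37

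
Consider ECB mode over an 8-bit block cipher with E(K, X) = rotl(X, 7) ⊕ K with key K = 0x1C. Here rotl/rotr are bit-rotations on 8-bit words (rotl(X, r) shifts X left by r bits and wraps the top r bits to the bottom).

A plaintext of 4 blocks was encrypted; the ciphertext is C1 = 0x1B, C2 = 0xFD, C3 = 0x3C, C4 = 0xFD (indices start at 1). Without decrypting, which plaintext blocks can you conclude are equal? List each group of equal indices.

P2 = P4

ECB encrypts each block independently with the same key, so equal ciphertext blocks imply equal plaintext blocks.
C2 = C4 = 0xFD, so P2 = P4.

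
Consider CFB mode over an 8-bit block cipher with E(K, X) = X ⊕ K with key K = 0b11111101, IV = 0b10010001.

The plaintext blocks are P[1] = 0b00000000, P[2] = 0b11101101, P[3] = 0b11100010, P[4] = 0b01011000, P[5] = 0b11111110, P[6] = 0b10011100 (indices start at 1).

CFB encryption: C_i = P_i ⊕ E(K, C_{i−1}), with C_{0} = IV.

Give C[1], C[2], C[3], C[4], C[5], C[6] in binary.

C[1]: E(K, 0b10010001) = 0b01101100; 0b00000000 ⊕ 0b01101100 = 0b01101100.
C[2]: E(K, 0b01101100) = 0b10010001; 0b11101101 ⊕ 0b10010001 = 0b01111100.
C[3]: E(K, 0b01111100) = 0b10000001; 0b11100010 ⊕ 0b10000001 = 0b01100011.
C[4]: E(K, 0b01100011) = 0b10011110; 0b01011000 ⊕ 0b10011110 = 0b11000110.
C[5]: E(K, 0b11000110) = 0b00111011; 0b11111110 ⊕ 0b00111011 = 0b11000101.
C[6]: E(K, 0b11000101) = 0b00111000; 0b10011100 ⊕ 0b00111000 = 0b10100100.

C[1] = 0b01101100, C[2] = 0b01111100, C[3] = 0b01100011, C[4] = 0b11000110, C[5] = 0b11000101, C[6] = 0b10100100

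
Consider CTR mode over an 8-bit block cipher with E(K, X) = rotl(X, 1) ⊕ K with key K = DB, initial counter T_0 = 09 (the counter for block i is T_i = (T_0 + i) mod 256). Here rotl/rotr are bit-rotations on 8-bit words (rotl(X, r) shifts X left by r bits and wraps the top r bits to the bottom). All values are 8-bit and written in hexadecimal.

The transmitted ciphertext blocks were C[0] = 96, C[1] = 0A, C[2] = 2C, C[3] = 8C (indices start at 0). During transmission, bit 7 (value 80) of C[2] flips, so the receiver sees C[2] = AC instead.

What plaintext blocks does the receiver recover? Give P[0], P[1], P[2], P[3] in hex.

P[0] = 5F, P[1] = C5, P[2] = 61, P[3] = 4F

CTR decryption: S_i = E(K, T_i) where T_i is the counter for block i; P_i = C_i ⊕ S_i.
Only C[2] changed, to AC. In CTR, a change in C_i flips the same bit in P_i only; the keystream is unaffected. Decrypting the received ciphertext:
P[0]: T = 09, S = E(K, T) = C9; 96 ⊕ C9 = 5F.
P[1]: T = 0A, S = E(K, T) = CF; 0A ⊕ CF = C5.
P[2]: T = 0B, S = E(K, T) = CD; AC ⊕ CD = 61.
P[3]: T = 0C, S = E(K, T) = C3; 8C ⊕ C3 = 4F.
Blocks that differ from the original plaintext: P[2].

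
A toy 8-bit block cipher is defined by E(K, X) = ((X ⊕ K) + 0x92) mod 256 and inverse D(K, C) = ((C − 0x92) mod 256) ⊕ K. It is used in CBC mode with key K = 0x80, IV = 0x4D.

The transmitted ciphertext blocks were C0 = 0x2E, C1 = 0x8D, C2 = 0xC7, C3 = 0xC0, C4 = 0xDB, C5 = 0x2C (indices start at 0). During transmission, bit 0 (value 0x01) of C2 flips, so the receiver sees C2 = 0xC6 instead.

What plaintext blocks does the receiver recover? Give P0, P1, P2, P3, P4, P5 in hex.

P0 = 0x51, P1 = 0x55, P2 = 0x39, P3 = 0x68, P4 = 0x09, P5 = 0xC1

CBC decryption: P_i = D(K, C_i) ⊕ C_{i−1}, with C_{−1} = IV.
Only C2 changed, to 0xC6. In CBC, a change in C_i garbles P_i and flips the same bit in P_{i+1}. Decrypting the received ciphertext:
P0: D(K, 0x2E) = 0x1C; 0x1C ⊕ 0x4D = 0x51.
P1: D(K, 0x8D) = 0x7B; 0x7B ⊕ 0x2E = 0x55.
P2: D(K, 0xC6) = 0xB4; 0xB4 ⊕ 0x8D = 0x39.
P3: D(K, 0xC0) = 0xAE; 0xAE ⊕ 0xC6 = 0x68.
P4: D(K, 0xDB) = 0xC9; 0xC9 ⊕ 0xC0 = 0x09.
P5: D(K, 0x2C) = 0x1A; 0x1A ⊕ 0xDB = 0xC1.
Blocks that differ from the original plaintext: P2, P3.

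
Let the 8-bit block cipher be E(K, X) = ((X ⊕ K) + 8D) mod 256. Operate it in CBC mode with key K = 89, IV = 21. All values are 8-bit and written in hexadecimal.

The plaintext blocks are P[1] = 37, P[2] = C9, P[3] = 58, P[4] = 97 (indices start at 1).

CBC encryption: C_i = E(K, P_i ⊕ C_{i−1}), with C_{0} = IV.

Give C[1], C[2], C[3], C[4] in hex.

C[1]: P[1] ⊕ 21 = 16; E(K, 16) = 2C.
C[2]: P[2] ⊕ 2C = E5; E(K, E5) = F9.
C[3]: P[3] ⊕ F9 = A1; E(K, A1) = B5.
C[4]: P[4] ⊕ B5 = 22; E(K, 22) = 38.

C[1] = 2C, C[2] = F9, C[3] = B5, C[4] = 38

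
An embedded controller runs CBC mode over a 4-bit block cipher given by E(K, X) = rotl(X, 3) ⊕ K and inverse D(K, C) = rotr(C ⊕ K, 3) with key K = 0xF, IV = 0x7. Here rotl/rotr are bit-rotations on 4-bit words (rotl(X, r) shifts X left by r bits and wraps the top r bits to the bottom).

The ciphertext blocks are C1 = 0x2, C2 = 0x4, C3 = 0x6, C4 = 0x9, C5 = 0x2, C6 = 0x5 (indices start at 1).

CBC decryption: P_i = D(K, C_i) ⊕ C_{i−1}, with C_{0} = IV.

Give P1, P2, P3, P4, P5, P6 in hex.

P1 = 0xC, P2 = 0x5, P3 = 0x7, P4 = 0xA, P5 = 0x2, P6 = 0x7

P1: D(K, 0x2) = 0xB; 0xB ⊕ 0x7 = 0xC.
P2: D(K, 0x4) = 0x7; 0x7 ⊕ 0x2 = 0x5.
P3: D(K, 0x6) = 0x3; 0x3 ⊕ 0x4 = 0x7.
P4: D(K, 0x9) = 0xC; 0xC ⊕ 0x6 = 0xA.
P5: D(K, 0x2) = 0xB; 0xB ⊕ 0x9 = 0x2.
P6: D(K, 0x5) = 0x5; 0x5 ⊕ 0x2 = 0x7.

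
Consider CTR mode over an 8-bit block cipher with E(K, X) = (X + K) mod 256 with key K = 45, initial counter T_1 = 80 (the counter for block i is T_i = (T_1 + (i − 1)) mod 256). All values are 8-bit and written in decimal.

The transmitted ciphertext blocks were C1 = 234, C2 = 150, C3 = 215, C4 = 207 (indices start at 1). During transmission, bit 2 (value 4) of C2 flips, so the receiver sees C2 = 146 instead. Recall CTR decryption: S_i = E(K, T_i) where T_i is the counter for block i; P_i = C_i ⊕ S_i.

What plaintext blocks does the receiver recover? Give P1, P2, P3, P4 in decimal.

Only C2 changed, to 146. In CTR, a change in C_i flips the same bit in P_i only; the keystream is unaffected. Decrypting the received ciphertext:
P1: T = 80, S = E(K, T) = 125; 234 ⊕ 125 = 151.
P2: T = 81, S = E(K, T) = 126; 146 ⊕ 126 = 236.
P3: T = 82, S = E(K, T) = 127; 215 ⊕ 127 = 168.
P4: T = 83, S = E(K, T) = 128; 207 ⊕ 128 = 79.
Blocks that differ from the original plaintext: P2.

P1 = 151, P2 = 236, P3 = 168, P4 = 79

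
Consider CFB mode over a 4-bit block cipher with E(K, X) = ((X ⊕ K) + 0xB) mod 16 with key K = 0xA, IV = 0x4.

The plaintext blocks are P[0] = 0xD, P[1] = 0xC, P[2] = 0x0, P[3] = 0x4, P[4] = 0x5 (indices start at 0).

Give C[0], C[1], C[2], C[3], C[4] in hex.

CFB encryption: C_i = P_i ⊕ E(K, C_{i−1}), with C_{−1} = IV.
C[0]: E(K, 0x4) = 0x9; 0xD ⊕ 0x9 = 0x4.
C[1]: E(K, 0x4) = 0x9; 0xC ⊕ 0x9 = 0x5.
C[2]: E(K, 0x5) = 0xA; 0x0 ⊕ 0xA = 0xA.
C[3]: E(K, 0xA) = 0xB; 0x4 ⊕ 0xB = 0xF.
C[4]: E(K, 0xF) = 0x0; 0x5 ⊕ 0x0 = 0x5.

C[0] = 0x4, C[1] = 0x5, C[2] = 0xA, C[3] = 0xF, C[4] = 0x5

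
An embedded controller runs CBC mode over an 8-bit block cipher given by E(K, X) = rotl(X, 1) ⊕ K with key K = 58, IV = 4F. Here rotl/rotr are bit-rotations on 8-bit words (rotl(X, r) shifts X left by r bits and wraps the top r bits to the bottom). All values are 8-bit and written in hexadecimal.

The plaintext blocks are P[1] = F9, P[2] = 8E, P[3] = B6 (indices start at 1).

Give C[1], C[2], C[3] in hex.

CBC encryption: C_i = E(K, P_i ⊕ C_{i−1}), with C_{0} = IV.
C[1]: P[1] ⊕ 4F = B6; E(K, B6) = 35.
C[2]: P[2] ⊕ 35 = BB; E(K, BB) = 2F.
C[3]: P[3] ⊕ 2F = 99; E(K, 99) = 6B.

C[1] = 35, C[2] = 2F, C[3] = 6B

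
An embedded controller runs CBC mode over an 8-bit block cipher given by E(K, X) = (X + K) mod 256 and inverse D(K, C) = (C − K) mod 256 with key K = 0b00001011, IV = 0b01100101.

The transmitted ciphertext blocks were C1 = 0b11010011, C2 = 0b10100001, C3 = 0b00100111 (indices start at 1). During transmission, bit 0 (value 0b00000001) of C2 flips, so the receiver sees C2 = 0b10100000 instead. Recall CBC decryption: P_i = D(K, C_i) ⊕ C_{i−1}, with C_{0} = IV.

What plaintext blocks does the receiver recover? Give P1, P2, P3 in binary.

Only C2 changed, to 0b10100000. In CBC, a change in C_i garbles P_i and flips the same bit in P_{i+1}. Decrypting the received ciphertext:
P1: D(K, 0b11010011) = 0b11001000; 0b11001000 ⊕ 0b01100101 = 0b10101101.
P2: D(K, 0b10100000) = 0b10010101; 0b10010101 ⊕ 0b11010011 = 0b01000110.
P3: D(K, 0b00100111) = 0b00011100; 0b00011100 ⊕ 0b10100000 = 0b10111100.
Blocks that differ from the original plaintext: P2, P3.

P1 = 0b10101101, P2 = 0b01000110, P3 = 0b10111100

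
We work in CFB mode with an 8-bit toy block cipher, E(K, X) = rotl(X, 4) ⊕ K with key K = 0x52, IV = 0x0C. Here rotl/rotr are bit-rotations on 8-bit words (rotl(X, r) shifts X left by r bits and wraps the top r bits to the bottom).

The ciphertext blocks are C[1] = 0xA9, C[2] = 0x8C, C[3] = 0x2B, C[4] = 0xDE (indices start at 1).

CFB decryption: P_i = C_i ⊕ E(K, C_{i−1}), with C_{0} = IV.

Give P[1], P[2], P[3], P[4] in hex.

P[1]: E(K, 0x0C) = 0x92; 0xA9 ⊕ 0x92 = 0x3B.
P[2]: E(K, 0xA9) = 0xC8; 0x8C ⊕ 0xC8 = 0x44.
P[3]: E(K, 0x8C) = 0x9A; 0x2B ⊕ 0x9A = 0xB1.
P[4]: E(K, 0x2B) = 0xE0; 0xDE ⊕ 0xE0 = 0x3E.

P[1] = 0x3B, P[2] = 0x44, P[3] = 0xB1, P[4] = 0x3E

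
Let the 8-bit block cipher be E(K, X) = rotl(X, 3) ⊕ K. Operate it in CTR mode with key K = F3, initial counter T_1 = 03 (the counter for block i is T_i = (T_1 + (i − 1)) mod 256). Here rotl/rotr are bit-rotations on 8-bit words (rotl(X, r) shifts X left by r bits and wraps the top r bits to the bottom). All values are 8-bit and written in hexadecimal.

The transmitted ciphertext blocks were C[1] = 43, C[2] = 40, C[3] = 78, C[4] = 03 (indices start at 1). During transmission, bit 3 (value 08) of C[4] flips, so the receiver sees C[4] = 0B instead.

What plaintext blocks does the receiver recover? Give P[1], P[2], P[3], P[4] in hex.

CTR decryption: S_i = E(K, T_i) where T_i is the counter for block i; P_i = C_i ⊕ S_i.
Only C[4] changed, to 0B. In CTR, a change in C_i flips the same bit in P_i only; the keystream is unaffected. Decrypting the received ciphertext:
P[1]: T = 03, S = E(K, T) = EB; 43 ⊕ EB = A8.
P[2]: T = 04, S = E(K, T) = D3; 40 ⊕ D3 = 93.
P[3]: T = 05, S = E(K, T) = DB; 78 ⊕ DB = A3.
P[4]: T = 06, S = E(K, T) = C3; 0B ⊕ C3 = C8.
Blocks that differ from the original plaintext: P[4].

P[1] = A8, P[2] = 93, P[3] = A3, P[4] = C8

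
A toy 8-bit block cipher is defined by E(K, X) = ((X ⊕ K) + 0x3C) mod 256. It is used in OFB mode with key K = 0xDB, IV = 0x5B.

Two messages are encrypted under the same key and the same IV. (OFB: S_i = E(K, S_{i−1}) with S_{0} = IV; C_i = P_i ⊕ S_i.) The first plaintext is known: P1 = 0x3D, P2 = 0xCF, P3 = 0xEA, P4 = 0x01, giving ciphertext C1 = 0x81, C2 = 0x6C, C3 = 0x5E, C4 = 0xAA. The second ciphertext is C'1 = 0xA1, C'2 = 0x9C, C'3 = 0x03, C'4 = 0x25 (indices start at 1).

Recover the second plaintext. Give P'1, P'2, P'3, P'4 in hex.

P'1 = 0x1D, P'2 = 0x3F, P'3 = 0xB7, P'4 = 0x8E

In OFB with a reused IV, both messages share the same keystream S_i, so C_i ⊕ C'_i = P_i ⊕ P'_i and thus P'_i = P_i ⊕ C_i ⊕ C'_i.
P'1: 0x3D ⊕ 0x81 ⊕ 0xA1 = 0x1D.
P'2: 0xCF ⊕ 0x6C ⊕ 0x9C = 0x3F.
P'3: 0xEA ⊕ 0x5E ⊕ 0x03 = 0xB7.
P'4: 0x01 ⊕ 0xAA ⊕ 0x25 = 0x8E.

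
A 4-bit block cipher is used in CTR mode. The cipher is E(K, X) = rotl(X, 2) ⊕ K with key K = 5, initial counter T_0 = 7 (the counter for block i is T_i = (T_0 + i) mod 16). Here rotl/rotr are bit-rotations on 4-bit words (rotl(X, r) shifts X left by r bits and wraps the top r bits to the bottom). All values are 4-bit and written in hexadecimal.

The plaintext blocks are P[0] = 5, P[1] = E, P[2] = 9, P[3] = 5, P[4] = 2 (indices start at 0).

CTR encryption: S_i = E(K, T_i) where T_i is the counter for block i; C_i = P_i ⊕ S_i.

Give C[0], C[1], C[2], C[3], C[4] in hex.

C[0] = D, C[1] = 9, C[2] = A, C[3] = A, C[4] = 9

C[0]: T = 7, S = E(K, T) = 8; 5 ⊕ 8 = D.
C[1]: T = 8, S = E(K, T) = 7; E ⊕ 7 = 9.
C[2]: T = 9, S = E(K, T) = 3; 9 ⊕ 3 = A.
C[3]: T = A, S = E(K, T) = F; 5 ⊕ F = A.
C[4]: T = B, S = E(K, T) = B; 2 ⊕ B = 9.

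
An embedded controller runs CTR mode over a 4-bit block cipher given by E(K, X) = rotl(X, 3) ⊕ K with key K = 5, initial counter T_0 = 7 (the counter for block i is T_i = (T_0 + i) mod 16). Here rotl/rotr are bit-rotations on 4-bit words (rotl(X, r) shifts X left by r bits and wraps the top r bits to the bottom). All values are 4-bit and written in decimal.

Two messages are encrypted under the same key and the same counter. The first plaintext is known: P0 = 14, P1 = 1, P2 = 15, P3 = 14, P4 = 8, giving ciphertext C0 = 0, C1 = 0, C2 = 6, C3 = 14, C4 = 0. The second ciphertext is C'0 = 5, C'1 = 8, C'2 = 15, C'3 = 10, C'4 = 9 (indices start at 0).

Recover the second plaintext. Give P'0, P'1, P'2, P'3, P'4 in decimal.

P'0 = 11, P'1 = 9, P'2 = 6, P'3 = 10, P'4 = 1

In CTR with a reused counter, both messages share the same keystream S_i, so C_i ⊕ C'_i = P_i ⊕ P'_i and thus P'_i = P_i ⊕ C_i ⊕ C'_i.
P'0: 14 ⊕ 0 ⊕ 5 = 11.
P'1: 1 ⊕ 0 ⊕ 8 = 9.
P'2: 15 ⊕ 6 ⊕ 15 = 6.
P'3: 14 ⊕ 14 ⊕ 10 = 10.
P'4: 8 ⊕ 0 ⊕ 9 = 1.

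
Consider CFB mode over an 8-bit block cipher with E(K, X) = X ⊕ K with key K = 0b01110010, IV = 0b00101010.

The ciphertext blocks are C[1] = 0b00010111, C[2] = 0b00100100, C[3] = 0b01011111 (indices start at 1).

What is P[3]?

P[3] = 0b00001001

CFB decryption: P_i = C_i ⊕ E(K, C_{i−1}), with C_{0} = IV.
P[3]: E(K, 0b00100100) = 0b01010110; 0b01011111 ⊕ 0b01010110 = 0b00001001.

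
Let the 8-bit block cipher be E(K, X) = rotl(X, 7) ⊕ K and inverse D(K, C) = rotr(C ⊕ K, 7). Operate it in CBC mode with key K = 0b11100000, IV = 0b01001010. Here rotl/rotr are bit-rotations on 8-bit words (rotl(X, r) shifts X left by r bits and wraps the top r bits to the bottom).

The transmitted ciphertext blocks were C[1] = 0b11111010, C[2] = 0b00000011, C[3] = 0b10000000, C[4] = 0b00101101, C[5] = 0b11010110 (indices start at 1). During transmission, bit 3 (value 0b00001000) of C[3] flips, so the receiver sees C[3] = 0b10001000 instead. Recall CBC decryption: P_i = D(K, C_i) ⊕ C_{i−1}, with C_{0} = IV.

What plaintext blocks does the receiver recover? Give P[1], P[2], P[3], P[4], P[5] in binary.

Only C[3] changed, to 0b10001000. In CBC, a change in C_i garbles P_i and flips the same bit in P_{i+1}. Decrypting the received ciphertext:
P[1]: D(K, 0b11111010) = 0b00110100; 0b00110100 ⊕ 0b01001010 = 0b01111110.
P[2]: D(K, 0b00000011) = 0b11000111; 0b11000111 ⊕ 0b11111010 = 0b00111101.
P[3]: D(K, 0b10001000) = 0b11010000; 0b11010000 ⊕ 0b00000011 = 0b11010011.
P[4]: D(K, 0b00101101) = 0b10011011; 0b10011011 ⊕ 0b10001000 = 0b00010011.
P[5]: D(K, 0b11010110) = 0b01101100; 0b01101100 ⊕ 0b00101101 = 0b01000001.
Blocks that differ from the original plaintext: P[3], P[4].

P[1] = 0b01111110, P[2] = 0b00111101, P[3] = 0b11010011, P[4] = 0b00010011, P[5] = 0b01000001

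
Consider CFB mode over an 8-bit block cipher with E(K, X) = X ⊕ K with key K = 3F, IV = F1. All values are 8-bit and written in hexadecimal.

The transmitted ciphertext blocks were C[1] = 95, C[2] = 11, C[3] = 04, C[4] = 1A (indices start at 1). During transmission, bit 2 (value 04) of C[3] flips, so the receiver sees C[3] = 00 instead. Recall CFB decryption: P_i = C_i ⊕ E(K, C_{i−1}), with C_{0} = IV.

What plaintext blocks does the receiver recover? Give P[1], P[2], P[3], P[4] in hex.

P[1] = 5B, P[2] = BB, P[3] = 2E, P[4] = 25

Only C[3] changed, to 00. In CFB, a change in C_i flips the same bit in P_i and garbles P_{i+1}. Decrypting the received ciphertext:
P[1]: E(K, F1) = CE; 95 ⊕ CE = 5B.
P[2]: E(K, 95) = AA; 11 ⊕ AA = BB.
P[3]: E(K, 11) = 2E; 00 ⊕ 2E = 2E.
P[4]: E(K, 00) = 3F; 1A ⊕ 3F = 25.
Blocks that differ from the original plaintext: P[3], P[4].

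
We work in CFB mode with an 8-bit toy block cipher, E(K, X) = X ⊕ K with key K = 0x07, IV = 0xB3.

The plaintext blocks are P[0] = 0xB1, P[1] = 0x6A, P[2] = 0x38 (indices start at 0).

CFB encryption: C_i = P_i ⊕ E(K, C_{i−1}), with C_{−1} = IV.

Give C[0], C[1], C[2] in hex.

C[0]: E(K, 0xB3) = 0xB4; 0xB1 ⊕ 0xB4 = 0x05.
C[1]: E(K, 0x05) = 0x02; 0x6A ⊕ 0x02 = 0x68.
C[2]: E(K, 0x68) = 0x6F; 0x38 ⊕ 0x6F = 0x57.

C[0] = 0x05, C[1] = 0x68, C[2] = 0x57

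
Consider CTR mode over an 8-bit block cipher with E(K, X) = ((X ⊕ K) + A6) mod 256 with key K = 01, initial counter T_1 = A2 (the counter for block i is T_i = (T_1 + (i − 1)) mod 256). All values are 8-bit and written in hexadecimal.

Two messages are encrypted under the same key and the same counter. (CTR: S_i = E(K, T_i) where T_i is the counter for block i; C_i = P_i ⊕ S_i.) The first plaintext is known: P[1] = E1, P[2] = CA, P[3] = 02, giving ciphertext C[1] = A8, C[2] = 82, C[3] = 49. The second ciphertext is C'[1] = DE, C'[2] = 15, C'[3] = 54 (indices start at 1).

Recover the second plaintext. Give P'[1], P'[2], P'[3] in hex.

In CTR with a reused counter, both messages share the same keystream S_i, so C_i ⊕ C'_i = P_i ⊕ P'_i and thus P'_i = P_i ⊕ C_i ⊕ C'_i.
P'[1]: E1 ⊕ A8 ⊕ DE = 97.
P'[2]: CA ⊕ 82 ⊕ 15 = 5D.
P'[3]: 02 ⊕ 49 ⊕ 54 = 1F.

P'[1] = 97, P'[2] = 5D, P'[3] = 1F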